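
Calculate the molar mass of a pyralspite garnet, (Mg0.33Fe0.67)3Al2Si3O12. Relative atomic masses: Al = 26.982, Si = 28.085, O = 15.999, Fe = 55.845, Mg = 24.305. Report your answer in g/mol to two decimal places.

The formula mass is the sum 0.99×24.305 + 2.01×55.845 + 2×26.982 + 3×28.085 + 12×15.999.

466.52 g/mol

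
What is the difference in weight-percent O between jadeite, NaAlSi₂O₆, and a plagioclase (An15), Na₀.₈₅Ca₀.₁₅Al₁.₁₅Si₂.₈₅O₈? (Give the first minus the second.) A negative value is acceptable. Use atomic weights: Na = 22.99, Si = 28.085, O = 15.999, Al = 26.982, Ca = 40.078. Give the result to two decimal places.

O in NaAlSi₂O₆: molar mass 202.136 g/mol; 6×15.999 = 95.994 g → 47.49 wt%.
O in Na₀.₈₅Ca₀.₁₅Al₁.₁₅Si₂.₈₅O₈: molar mass 264.617 g/mol; 8×15.999 = 127.992 g → 48.37 wt%.
Difference = 47.49 − 48.37 = -0.88 percentage points.

-0.88 percentage points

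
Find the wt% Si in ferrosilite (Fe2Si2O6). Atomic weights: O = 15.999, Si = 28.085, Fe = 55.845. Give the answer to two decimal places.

21.29 wt%

Molar mass of Fe2Si2O6: 2*55.845 + 2*28.085 + 6*15.999 = 263.854 g/mol.
Mass of Si per formula unit: 2 × 28.085 = 56.170 g.
Weight fraction Si = 56.170 / 263.854 = 0.2129.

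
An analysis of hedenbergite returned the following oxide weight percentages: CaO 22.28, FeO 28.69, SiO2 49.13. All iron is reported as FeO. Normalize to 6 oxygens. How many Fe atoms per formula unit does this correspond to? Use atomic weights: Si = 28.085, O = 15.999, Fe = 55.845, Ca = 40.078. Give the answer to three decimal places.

0.985 Fe apfu

22.28 wt% CaO ÷ 56.077 g/mol = 0.39731 mol, giving 0.39731 Ca and 0.39731 O.
28.69 wt% FeO ÷ 71.844 g/mol = 0.39934 mol, giving 0.39934 Fe and 0.39934 O.
49.13 wt% SiO2 ÷ 60.083 g/mol = 0.81770 mol, giving 0.81770 Si and 1.63540 O.
Oxygen sums to 2.43205; scaling by 6/2.43205 = 2.46705 puts the formula on 6 O.
Fe: 0.39934 × 2.46705 = 0.985 atoms per formula unit.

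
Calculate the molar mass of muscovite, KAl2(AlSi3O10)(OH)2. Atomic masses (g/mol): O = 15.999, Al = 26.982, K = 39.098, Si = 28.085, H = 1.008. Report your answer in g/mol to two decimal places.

K: 1 × 39.098 = 39.0980
Al: 3 × 26.982 = 80.9460
Si: 3 × 28.085 = 84.2550
O: 12 × 15.999 = 191.9880
H: 2 × 1.008 = 2.0160
Summing the contributions gives the formula mass.

398.30 g/mol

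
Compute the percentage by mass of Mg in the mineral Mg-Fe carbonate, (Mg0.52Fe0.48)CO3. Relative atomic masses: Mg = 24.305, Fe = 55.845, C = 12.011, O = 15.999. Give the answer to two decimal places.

Formula mass = 0.52·24.305 + 0.48·55.845 + 1·12.011 + 3·15.999 = 99.452 g/mol, of which 12.639 g is Mg.
So Mg makes up 12.639/99.452 = 0.1271 of the mass, i.e. 12.71%.

12.71 mass %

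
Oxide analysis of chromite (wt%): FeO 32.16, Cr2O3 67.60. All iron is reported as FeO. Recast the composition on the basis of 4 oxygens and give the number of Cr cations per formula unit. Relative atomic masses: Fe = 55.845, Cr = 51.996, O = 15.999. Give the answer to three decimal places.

FeO (M=71.844): mol = 0.44764; Fe = 0.44764, O = 0.44764.
Cr2O3 (M=151.989): mol = 0.44477; Cr = 0.88954, O = 1.33431.
ΣO = 1.78195; factor = 4/ΣO = 2.24473.
Cr apfu = 0.88954 × 2.24473 = 1.997.

1.997 Cr apfu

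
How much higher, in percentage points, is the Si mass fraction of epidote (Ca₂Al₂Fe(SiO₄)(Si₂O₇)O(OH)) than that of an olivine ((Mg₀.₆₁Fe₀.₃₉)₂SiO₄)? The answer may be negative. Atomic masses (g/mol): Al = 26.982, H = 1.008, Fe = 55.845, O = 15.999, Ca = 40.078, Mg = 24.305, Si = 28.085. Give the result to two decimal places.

M(Ca₂Al₂Fe(SiO₄)(Si₂O₇)O(OH)) = 483.215 g/mol, so wt% Si = 84.255/483.215 × 100 = 17.44%.
M((Mg₀.₆₁Fe₀.₃₉)₂SiO₄) = 165.292 g/mol, so wt% Si = 28.085/165.292 × 100 = 16.99%.
17.44 − 16.99 = 0.45 pp.

0.45 percentage points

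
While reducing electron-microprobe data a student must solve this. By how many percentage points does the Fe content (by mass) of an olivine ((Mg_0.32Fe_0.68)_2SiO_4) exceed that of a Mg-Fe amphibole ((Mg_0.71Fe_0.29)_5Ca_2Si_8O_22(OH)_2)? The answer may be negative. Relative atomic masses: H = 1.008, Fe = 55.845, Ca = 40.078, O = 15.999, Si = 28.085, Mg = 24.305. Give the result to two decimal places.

31.93 percentage points

First mineral: 75.949 g Fe in 183.585 g formula = 41.37 wt% Fe.
Second mineral: 80.975 g Fe in 858.086 g formula = 9.44 wt% Fe.
41.37% − 9.44% gives a difference of 31.93 percentage points.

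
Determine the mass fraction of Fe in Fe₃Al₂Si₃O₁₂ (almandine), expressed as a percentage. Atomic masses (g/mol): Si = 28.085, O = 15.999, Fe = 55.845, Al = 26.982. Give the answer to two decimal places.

M(Fe₃Al₂Si₃O₁₂) = 497.742 g/mol.
Fe contributes 3 × 55.845 = 167.535 g per mole.
167.535/497.742 = 0.3366 → 33.66%.

33.66 weight percent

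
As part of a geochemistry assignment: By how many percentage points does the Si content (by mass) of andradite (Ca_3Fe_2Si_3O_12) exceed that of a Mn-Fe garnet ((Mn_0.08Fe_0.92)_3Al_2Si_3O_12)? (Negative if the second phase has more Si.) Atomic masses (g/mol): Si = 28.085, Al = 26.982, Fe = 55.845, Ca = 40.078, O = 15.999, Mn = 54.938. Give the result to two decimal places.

-0.35 percentage points

First mineral: 84.255 g Si in 508.167 g formula = 16.58 wt% Si.
Second mineral: 84.255 g Si in 497.524 g formula = 16.93 wt% Si.
16.58% − 16.93% gives a difference of -0.35 percentage points.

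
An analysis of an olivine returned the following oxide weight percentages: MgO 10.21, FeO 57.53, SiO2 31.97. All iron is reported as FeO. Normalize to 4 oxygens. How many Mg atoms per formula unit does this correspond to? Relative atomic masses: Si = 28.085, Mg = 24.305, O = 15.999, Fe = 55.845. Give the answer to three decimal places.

0.478 Mg apfu

MgO (M=40.304): mol = 0.25332; Mg = 0.25332, O = 0.25332.
FeO (M=71.844): mol = 0.80076; Fe = 0.80076, O = 0.80076.
SiO2 (M=60.083): mol = 0.53210; Si = 0.53210, O = 1.06420.
ΣO = 2.11828; factor = 4/ΣO = 1.88832.
Mg apfu = 0.25332 × 1.88832 = 0.478.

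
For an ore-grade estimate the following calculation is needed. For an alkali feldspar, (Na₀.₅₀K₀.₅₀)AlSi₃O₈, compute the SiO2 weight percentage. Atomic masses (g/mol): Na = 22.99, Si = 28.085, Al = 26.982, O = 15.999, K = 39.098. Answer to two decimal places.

66.69 wt%

Formula mass = 270.273 g/mol.
3 Si → 3.0000 mol SiO2 per formula unit; M(SiO2) = 60.083, so SiO2 mass = 180.249 g.
180.249/270.273 × 100 = 66.69 wt%.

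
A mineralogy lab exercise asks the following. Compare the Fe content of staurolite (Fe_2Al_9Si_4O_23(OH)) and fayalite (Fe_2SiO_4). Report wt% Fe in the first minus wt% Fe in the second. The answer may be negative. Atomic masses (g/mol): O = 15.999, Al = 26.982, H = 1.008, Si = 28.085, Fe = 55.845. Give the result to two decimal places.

First mineral: 111.690 g Fe in 851.852 g formula = 13.11 wt% Fe.
Second mineral: 111.690 g Fe in 203.771 g formula = 54.81 wt% Fe.
13.11% − 54.81% gives a difference of -41.70 percentage points.

-41.70 percentage points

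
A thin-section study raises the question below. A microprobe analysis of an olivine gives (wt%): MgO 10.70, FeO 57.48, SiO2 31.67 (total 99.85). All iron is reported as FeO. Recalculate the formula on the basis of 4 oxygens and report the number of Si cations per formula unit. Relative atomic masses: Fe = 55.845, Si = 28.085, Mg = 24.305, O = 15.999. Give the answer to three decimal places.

MgO: 10.70/40.304 = 0.26548 mol → 0.26548 mol Mg, 0.26548 mol O.
FeO: 57.48/71.844 = 0.80007 mol → 0.80007 mol Fe, 0.80007 mol O.
SiO2: 31.67/60.083 = 0.52710 mol → 0.52710 mol Si, 1.05420 mol O.
Total oxygen = 2.11975 mol. Normalization factor = 4/2.11975 = 1.88701.
Si per 4 O = 0.52710 × 1.88701 = 0.995.

0.995 Si apfu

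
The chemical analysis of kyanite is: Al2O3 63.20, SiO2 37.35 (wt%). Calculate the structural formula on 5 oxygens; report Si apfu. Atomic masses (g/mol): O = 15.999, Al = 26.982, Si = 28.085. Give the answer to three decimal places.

63.20 wt% Al2O3 ÷ 101.961 g/mol = 0.61984 mol, giving 1.23968 Al and 1.85952 O.
37.35 wt% SiO2 ÷ 60.083 g/mol = 0.62164 mol, giving 0.62164 Si and 1.24328 O.
Oxygen sums to 3.10280; scaling by 5/3.10280 = 1.61145 puts the formula on 5 O.
Si: 0.62164 × 1.61145 = 1.002 atoms per formula unit.

1.002 Si apfu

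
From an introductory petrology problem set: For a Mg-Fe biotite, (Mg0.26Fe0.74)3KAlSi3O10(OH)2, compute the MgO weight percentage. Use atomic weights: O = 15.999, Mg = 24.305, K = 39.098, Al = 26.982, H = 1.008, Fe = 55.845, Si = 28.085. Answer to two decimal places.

Formula mass = 487.273 g/mol.
0.78 Mg → 0.7800 mol MgO per formula unit; M(MgO) = 40.304, so MgO mass = 31.437 g.
31.437/487.273 × 100 = 6.45 wt%.

6.45 wt%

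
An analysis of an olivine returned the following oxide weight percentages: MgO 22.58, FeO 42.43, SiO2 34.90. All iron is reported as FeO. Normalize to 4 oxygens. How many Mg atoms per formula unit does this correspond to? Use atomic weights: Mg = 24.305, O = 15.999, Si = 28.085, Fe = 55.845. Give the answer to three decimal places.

0.969 Mg apfu

MgO: 22.58/40.304 = 0.56024 mol → 0.56024 mol Mg, 0.56024 mol O.
FeO: 42.43/71.844 = 0.59059 mol → 0.59059 mol Fe, 0.59059 mol O.
SiO2: 34.90/60.083 = 0.58086 mol → 0.58086 mol Si, 1.16172 mol O.
Total oxygen = 2.31255 mol. Normalization factor = 4/2.31255 = 1.72969.
Mg per 4 O = 0.56024 × 1.72969 = 0.969.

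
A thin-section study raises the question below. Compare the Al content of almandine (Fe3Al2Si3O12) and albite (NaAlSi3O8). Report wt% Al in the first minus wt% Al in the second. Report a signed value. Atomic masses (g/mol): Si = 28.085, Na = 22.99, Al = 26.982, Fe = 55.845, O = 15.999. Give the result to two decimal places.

0.55 percentage points

M(Fe3Al2Si3O12) = 497.742 g/mol, so wt% Al = 53.964/497.742 × 100 = 10.84%.
M(NaAlSi3O8) = 262.219 g/mol, so wt% Al = 26.982/262.219 × 100 = 10.29%.
10.84 − 10.29 = 0.55 pp.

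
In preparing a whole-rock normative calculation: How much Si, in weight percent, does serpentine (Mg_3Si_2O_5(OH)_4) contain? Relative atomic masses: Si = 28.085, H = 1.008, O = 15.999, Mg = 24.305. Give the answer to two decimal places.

Formula mass = 3*24.305 + 2*28.085 + 9*15.999 + 4*1.008 = 277.108 g/mol, of which 56.170 g is Si.
So Si makes up 56.170/277.108 = 0.2027 of the mass, i.e. 20.27%.

20.27 weight percent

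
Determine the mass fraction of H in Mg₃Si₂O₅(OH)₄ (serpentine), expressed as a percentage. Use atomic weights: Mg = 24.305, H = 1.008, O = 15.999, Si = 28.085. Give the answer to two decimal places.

Formula mass = 3*24.305 + 2*28.085 + 9*15.999 + 4*1.008 = 277.108 g/mol, of which 4.032 g is H.
So H makes up 4.032/277.108 = 0.0146 of the mass, i.e. 1.46%.

1.46 weight percent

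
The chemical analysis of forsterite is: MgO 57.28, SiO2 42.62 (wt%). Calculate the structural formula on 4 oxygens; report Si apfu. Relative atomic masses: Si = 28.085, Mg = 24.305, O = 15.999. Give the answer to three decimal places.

0.999 Si apfu

57.28 wt% MgO ÷ 40.304 g/mol = 1.42120 mol, giving 1.42120 Mg and 1.42120 O.
42.62 wt% SiO2 ÷ 60.083 g/mol = 0.70935 mol, giving 0.70935 Si and 1.41870 O.
Oxygen sums to 2.83990; scaling by 4/2.83990 = 1.40850 puts the formula on 4 O.
Si: 0.70935 × 1.40850 = 0.999 atoms per formula unit.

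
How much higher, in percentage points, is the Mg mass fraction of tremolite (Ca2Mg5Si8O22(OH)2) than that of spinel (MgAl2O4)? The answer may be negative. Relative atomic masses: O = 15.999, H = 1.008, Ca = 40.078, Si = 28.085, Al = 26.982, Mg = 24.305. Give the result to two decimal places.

First mineral: 121.525 g Mg in 812.353 g formula = 14.96 wt% Mg.
Second mineral: 24.305 g Mg in 142.265 g formula = 17.08 wt% Mg.
14.96% − 17.08% gives a difference of -2.12 percentage points.

-2.12 percentage points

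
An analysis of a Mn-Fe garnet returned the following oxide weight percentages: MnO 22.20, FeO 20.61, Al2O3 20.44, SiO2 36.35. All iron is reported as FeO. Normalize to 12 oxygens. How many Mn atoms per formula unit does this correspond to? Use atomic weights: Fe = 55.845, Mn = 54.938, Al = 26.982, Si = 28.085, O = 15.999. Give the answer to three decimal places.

1.557 Mn apfu

MnO: 22.20/70.937 = 0.31295 mol → 0.31295 mol Mn, 0.31295 mol O.
FeO: 20.61/71.844 = 0.28687 mol → 0.28687 mol Fe, 0.28687 mol O.
Al2O3: 20.44/101.961 = 0.20047 mol → 0.40094 mol Al, 0.60141 mol O.
SiO2: 36.35/60.083 = 0.60500 mol → 0.60500 mol Si, 1.21000 mol O.
Total oxygen = 2.41123 mol. Normalization factor = 12/2.41123 = 4.97671.
Mn per 12 O = 0.31295 × 4.97671 = 1.557.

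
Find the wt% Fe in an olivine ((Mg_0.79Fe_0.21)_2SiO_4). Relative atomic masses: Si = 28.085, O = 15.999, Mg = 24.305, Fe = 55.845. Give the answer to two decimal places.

M((Mg_0.79Fe_0.21)_2SiO_4) = 153.938 g/mol.
Fe contributes 0.42 × 55.845 = 23.455 g per mole.
23.455/153.938 = 0.1524 → 15.24%.

15.24 wt%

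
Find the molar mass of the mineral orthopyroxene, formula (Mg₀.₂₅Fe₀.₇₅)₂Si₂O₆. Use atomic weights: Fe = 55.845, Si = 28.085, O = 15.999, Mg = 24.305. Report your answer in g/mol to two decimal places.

The formula mass is the sum 0.50×24.305 + 1.50×55.845 + 2×28.085 + 6×15.999.

248.08 g/mol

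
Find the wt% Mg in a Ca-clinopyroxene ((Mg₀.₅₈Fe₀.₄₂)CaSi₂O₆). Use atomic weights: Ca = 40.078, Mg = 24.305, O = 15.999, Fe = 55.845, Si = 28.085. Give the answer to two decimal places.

Molar mass of (Mg₀.₅₈Fe₀.₄₂)CaSi₂O₆: 0.58*24.305 + 0.42*55.845 + 1*40.078 + 2*28.085 + 6*15.999 = 229.794 g/mol.
Mass of Mg per formula unit: 0.58 × 24.305 = 14.097 g.
Weight fraction Mg = 14.097 / 229.794 = 0.0613.

6.13 weight percent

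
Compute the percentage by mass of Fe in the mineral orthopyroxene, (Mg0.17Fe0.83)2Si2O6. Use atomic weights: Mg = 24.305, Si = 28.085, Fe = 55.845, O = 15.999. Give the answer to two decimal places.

Molar mass of (Mg0.17Fe0.83)2Si2O6: 0.34*24.305 + 1.66*55.845 + 2*28.085 + 6*15.999 = 253.130 g/mol.
Mass of Fe per formula unit: 1.66 × 55.845 = 92.703 g.
Weight fraction Fe = 92.703 / 253.130 = 0.3662.

36.62 weight percent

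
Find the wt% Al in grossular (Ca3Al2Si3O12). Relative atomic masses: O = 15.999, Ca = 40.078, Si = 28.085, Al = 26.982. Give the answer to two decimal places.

11.98 wt%

Formula mass = 3·40.078 + 2·26.982 + 3·28.085 + 12·15.999 = 450.441 g/mol, of which 53.964 g is Al.
So Al makes up 53.964/450.441 = 0.1198 of the mass, i.e. 11.98%.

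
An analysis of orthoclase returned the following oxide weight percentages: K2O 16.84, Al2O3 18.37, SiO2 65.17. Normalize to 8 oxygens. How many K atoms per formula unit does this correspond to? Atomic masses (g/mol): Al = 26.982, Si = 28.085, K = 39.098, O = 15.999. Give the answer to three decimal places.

0.990 K apfu

K2O (M=94.195): mol = 0.17878; K = 0.35756, O = 0.17878.
Al2O3 (M=101.961): mol = 0.18017; Al = 0.36034, O = 0.54051.
SiO2 (M=60.083): mol = 1.08467; Si = 1.08467, O = 2.16934.
ΣO = 2.88863; factor = 8/ΣO = 2.76948.
K apfu = 0.35756 × 2.76948 = 0.990.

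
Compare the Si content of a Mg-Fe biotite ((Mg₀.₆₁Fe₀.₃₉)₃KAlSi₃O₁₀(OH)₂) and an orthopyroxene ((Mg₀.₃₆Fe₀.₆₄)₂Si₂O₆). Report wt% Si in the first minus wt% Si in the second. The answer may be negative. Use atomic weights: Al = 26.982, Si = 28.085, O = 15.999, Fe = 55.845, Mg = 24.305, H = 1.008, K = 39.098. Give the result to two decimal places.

-4.74 percentage points

Si in (Mg₀.₆₁Fe₀.₃₉)₃KAlSi₃O₁₀(OH)₂: molar mass 454.156 g/mol; 3×28.085 = 84.255 g → 18.55 wt%.
Si in (Mg₀.₃₆Fe₀.₆₄)₂Si₂O₆: molar mass 241.145 g/mol; 2×28.085 = 56.170 g → 23.29 wt%.
Difference = 18.55 − 23.29 = -4.74 percentage points.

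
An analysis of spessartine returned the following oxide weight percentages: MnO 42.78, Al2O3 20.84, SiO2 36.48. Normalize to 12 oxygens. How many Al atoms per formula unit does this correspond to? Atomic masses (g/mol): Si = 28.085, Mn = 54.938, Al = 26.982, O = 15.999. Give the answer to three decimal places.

2.018 Al apfu

42.78 wt% MnO ÷ 70.937 g/mol = 0.60307 mol, giving 0.60307 Mn and 0.60307 O.
20.84 wt% Al2O3 ÷ 101.961 g/mol = 0.20439 mol, giving 0.40878 Al and 0.61317 O.
36.48 wt% SiO2 ÷ 60.083 g/mol = 0.60716 mol, giving 0.60716 Si and 1.21432 O.
Oxygen sums to 2.43056; scaling by 12/2.43056 = 4.93713 puts the formula on 12 O.
Al: 0.40878 × 4.93713 = 2.018 atoms per formula unit.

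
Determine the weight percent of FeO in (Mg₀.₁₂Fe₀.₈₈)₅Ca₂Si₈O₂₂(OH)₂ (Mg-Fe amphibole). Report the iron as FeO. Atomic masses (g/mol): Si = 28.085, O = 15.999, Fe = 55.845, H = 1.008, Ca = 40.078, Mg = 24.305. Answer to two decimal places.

33.24 wt%

Formula mass = 951.129 g/mol.
4.40 Fe → 4.4000 mol FeO per formula unit; M(FeO) = 71.844, so FeO mass = 316.114 g.
316.114/951.129 × 100 = 33.24 wt%.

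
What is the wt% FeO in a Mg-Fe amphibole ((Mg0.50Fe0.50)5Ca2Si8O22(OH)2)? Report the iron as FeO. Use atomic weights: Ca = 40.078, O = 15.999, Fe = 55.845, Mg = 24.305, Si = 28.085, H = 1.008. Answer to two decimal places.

M((Mg0.50Fe0.50)5Ca2Si8O22(OH)2) = 891.203 g/mol; M(FeO) = 71.844 g/mol.
Moles FeO per formula unit = 2.50 Fe ÷ 1 = 2.5000.
FeO fraction = (2.5000 × 71.844) / 891.203 = 179.610/891.203 = 0.2015.

20.15 wt%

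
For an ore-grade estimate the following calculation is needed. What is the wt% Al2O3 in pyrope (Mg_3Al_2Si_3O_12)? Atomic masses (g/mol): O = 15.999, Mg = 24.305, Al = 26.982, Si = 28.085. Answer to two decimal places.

25.29 wt%

Formula mass = 403.122 g/mol.
2 Al → 1.0000 mol Al2O3 per formula unit; M(Al2O3) = 101.961, so Al2O3 mass = 101.961 g.
101.961/403.122 × 100 = 25.29 wt%.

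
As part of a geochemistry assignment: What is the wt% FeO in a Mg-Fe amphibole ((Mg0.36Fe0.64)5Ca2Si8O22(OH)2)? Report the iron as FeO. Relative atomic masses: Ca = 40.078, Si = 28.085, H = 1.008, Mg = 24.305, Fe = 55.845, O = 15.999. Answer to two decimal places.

Formula mass = 913.281 g/mol.
3.20 Fe → 3.2000 mol FeO per formula unit; M(FeO) = 71.844, so FeO mass = 229.901 g.
229.901/913.281 × 100 = 25.17 wt%.

25.17 wt%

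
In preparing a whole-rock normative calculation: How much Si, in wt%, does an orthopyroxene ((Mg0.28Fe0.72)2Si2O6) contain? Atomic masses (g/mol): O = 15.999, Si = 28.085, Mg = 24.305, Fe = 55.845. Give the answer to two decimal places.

22.82 wt%

Molar mass of (Mg0.28Fe0.72)2Si2O6: 0.56×24.305 + 1.44×55.845 + 2×28.085 + 6×15.999 = 246.192 g/mol.
Mass of Si per formula unit: 2 × 28.085 = 56.170 g.
Weight fraction Si = 56.170 / 246.192 = 0.2282.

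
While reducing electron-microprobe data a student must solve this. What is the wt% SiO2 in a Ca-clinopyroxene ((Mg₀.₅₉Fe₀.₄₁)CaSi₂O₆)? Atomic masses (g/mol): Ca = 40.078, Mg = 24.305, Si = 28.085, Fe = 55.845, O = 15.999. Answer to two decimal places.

52.36 wt%

Molar mass of (Mg₀.₅₉Fe₀.₄₁)CaSi₂O₆ = 0.59×24.305 + 0.41×55.845 + 1×40.078 + 2×28.085 + 6×15.999 = 229.478 g/mol.
Each formula unit contains 2 Si, equivalent to 2/1 = 2.0000 mol SiO2.
M(SiO2) = 1×28.085 + 2×15.999 = 60.083 g/mol.
Mass of SiO2 per formula unit = 2.0000 × 60.083 = 120.166 g.
SiO2 wt% = 120.166 / 229.478 × 100 = 52.36%.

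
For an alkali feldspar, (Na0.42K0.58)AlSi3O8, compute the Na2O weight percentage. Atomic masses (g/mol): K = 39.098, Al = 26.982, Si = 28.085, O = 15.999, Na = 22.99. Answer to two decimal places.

Molar mass of (Na0.42K0.58)AlSi3O8 = 0.42·22.99 + 0.58·39.098 + 1·26.982 + 3·28.085 + 8·15.999 = 271.562 g/mol.
Each formula unit contains 0.42 Na, equivalent to 0.42/2 = 0.2100 mol Na2O.
M(Na2O) = 2×22.99 + 1×15.999 = 61.979 g/mol.
Mass of Na2O per formula unit = 0.2100 × 61.979 = 13.016 g.
Na2O wt% = 13.016 / 271.562 × 100 = 4.79%.

4.79 wt%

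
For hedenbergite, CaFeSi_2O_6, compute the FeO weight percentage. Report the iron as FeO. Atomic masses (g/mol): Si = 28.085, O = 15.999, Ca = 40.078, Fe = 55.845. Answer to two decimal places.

28.96 wt%

M(CaFeSi_2O_6) = 248.087 g/mol; M(FeO) = 71.844 g/mol.
Moles FeO per formula unit = 1 Fe ÷ 1 = 1.0000.
FeO fraction = (1.0000 × 71.844) / 248.087 = 71.844/248.087 = 0.2896.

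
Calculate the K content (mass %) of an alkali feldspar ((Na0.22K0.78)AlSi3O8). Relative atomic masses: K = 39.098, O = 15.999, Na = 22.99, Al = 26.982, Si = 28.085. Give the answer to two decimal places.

Molar mass of (Na0.22K0.78)AlSi3O8: 0.22*22.99 + 0.78*39.098 + 1*26.982 + 3*28.085 + 8*15.999 = 274.783 g/mol.
Mass of K per formula unit: 0.78 × 39.098 = 30.496 g.
Weight fraction K = 30.496 / 274.783 = 0.1110.

11.10 mass %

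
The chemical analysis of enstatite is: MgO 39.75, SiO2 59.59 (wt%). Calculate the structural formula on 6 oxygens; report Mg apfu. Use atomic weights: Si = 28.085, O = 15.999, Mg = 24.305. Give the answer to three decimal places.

1.993 Mg apfu

39.75 wt% MgO ÷ 40.304 g/mol = 0.98625 mol, giving 0.98625 Mg and 0.98625 O.
59.59 wt% SiO2 ÷ 60.083 g/mol = 0.99179 mol, giving 0.99179 Si and 1.98358 O.
Oxygen sums to 2.96983; scaling by 6/2.96983 = 2.02032 puts the formula on 6 O.
Mg: 0.98625 × 2.02032 = 1.993 atoms per formula unit.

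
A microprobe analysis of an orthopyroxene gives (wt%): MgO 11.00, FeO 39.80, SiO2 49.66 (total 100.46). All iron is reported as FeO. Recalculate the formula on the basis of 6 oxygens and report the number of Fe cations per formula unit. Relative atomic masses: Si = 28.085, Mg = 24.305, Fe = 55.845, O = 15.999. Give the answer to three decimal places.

1.340 Fe apfu

MgO: 11.00/40.304 = 0.27293 mol → 0.27293 mol Mg, 0.27293 mol O.
FeO: 39.80/71.844 = 0.55398 mol → 0.55398 mol Fe, 0.55398 mol O.
SiO2: 49.66/60.083 = 0.82652 mol → 0.82652 mol Si, 1.65304 mol O.
Total oxygen = 2.47995 mol. Normalization factor = 6/2.47995 = 2.41940.
Fe per 6 O = 0.55398 × 2.41940 = 1.340.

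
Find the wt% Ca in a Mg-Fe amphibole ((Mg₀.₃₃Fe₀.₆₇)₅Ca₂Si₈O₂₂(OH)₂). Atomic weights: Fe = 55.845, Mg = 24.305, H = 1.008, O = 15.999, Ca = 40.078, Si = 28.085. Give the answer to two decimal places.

Formula mass = 1.65*24.305 + 3.35*55.845 + 2*40.078 + 8*28.085 + 24*15.999 + 2*1.008 = 918.012 g/mol, of which 80.156 g is Ca.
So Ca makes up 80.156/918.012 = 0.0873 of the mass, i.e. 8.73%.

8.73 wt%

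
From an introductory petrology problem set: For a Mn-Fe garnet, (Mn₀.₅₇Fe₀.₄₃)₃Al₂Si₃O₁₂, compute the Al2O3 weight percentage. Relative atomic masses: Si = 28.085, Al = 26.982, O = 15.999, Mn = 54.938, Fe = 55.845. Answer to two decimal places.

M((Mn₀.₅₇Fe₀.₄₃)₃Al₂Si₃O₁₂) = 496.191 g/mol; M(Al2O3) = 101.961 g/mol.
Moles Al2O3 per formula unit = 2 Al ÷ 2 = 1.0000.
Al2O3 fraction = (1.0000 × 101.961) / 496.191 = 101.961/496.191 = 0.2055.

20.55 wt%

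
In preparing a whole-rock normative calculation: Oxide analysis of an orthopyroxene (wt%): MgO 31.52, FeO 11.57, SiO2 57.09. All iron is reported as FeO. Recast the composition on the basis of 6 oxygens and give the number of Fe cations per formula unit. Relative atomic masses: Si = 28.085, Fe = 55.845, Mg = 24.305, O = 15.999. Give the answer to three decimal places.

0.340 Fe apfu

MgO (M=40.304): mol = 0.78206; Mg = 0.78206, O = 0.78206.
FeO (M=71.844): mol = 0.16104; Fe = 0.16104, O = 0.16104.
SiO2 (M=60.083): mol = 0.95019; Si = 0.95019, O = 1.90038.
ΣO = 2.84348; factor = 6/ΣO = 2.11009.
Fe apfu = 0.16104 × 2.11009 = 0.340.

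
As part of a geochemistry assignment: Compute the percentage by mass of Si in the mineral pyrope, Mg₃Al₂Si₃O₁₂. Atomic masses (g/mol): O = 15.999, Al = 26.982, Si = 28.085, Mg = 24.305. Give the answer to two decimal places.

20.90 weight percent

M(Mg₃Al₂Si₃O₁₂) = 403.122 g/mol.
Si contributes 3 × 28.085 = 84.255 g per mole.
84.255/403.122 = 0.2090 → 20.90%.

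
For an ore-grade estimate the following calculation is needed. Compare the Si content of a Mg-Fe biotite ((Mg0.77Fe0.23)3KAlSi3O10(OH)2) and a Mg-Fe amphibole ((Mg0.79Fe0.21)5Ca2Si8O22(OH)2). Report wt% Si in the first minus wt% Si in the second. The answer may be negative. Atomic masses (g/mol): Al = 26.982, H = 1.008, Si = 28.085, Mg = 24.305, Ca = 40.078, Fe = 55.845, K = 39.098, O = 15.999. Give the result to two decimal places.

-7.38 percentage points

M((Mg0.77Fe0.23)3KAlSi3O10(OH)2) = 439.017 g/mol, so wt% Si = 84.255/439.017 × 100 = 19.19%.
M((Mg0.79Fe0.21)5Ca2Si8O22(OH)2) = 845.470 g/mol, so wt% Si = 224.680/845.470 × 100 = 26.57%.
19.19 − 26.57 = -7.38 pp.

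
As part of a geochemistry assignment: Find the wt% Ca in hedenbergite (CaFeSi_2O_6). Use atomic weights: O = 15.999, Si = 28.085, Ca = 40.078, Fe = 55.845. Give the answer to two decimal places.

16.15 wt%

Molar mass of CaFeSi_2O_6: 1×40.078 + 1×55.845 + 2×28.085 + 6×15.999 = 248.087 g/mol.
Mass of Ca per formula unit: 1 × 40.078 = 40.078 g.
Weight fraction Ca = 40.078 / 248.087 = 0.1615.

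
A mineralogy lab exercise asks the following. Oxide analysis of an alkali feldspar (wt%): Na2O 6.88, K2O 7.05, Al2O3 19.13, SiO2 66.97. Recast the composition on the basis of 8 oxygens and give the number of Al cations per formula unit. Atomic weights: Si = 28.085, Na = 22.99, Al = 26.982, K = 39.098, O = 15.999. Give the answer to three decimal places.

Na2O (M=61.979): mol = 0.11101; Na = 0.22202, O = 0.11101.
K2O (M=94.195): mol = 0.07484; K = 0.14968, O = 0.07484.
Al2O3 (M=101.961): mol = 0.18762; Al = 0.37524, O = 0.56286.
SiO2 (M=60.083): mol = 1.11462; Si = 1.11462, O = 2.22924.
ΣO = 2.97795; factor = 8/ΣO = 2.68641.
Al apfu = 0.37524 × 2.68641 = 1.008.

1.008 Al apfu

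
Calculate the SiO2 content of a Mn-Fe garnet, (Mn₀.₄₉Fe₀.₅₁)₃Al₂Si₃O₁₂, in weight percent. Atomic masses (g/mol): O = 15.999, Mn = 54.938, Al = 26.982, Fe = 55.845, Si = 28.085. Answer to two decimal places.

Formula mass = 496.409 g/mol.
3 Si → 3.0000 mol SiO2 per formula unit; M(SiO2) = 60.083, so SiO2 mass = 180.249 g.
180.249/496.409 × 100 = 36.31 wt%.

36.31 wt%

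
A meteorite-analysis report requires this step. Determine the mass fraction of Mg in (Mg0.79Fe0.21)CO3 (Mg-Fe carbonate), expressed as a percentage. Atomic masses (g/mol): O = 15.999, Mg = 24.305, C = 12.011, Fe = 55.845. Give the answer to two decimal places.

Molar mass of (Mg0.79Fe0.21)CO3: 0.79·24.305 + 0.21·55.845 + 1·12.011 + 3·15.999 = 90.936 g/mol.
Mass of Mg per formula unit: 0.79 × 24.305 = 19.201 g.
Weight fraction Mg = 19.201 / 90.936 = 0.2111.

21.11 mass %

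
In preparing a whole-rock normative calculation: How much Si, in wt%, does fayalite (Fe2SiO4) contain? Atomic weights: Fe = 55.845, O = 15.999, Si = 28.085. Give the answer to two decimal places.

Formula mass = 2*55.845 + 1*28.085 + 4*15.999 = 203.771 g/mol, of which 28.085 g is Si.
So Si makes up 28.085/203.771 = 0.1378 of the mass, i.e. 13.78%.

13.78 wt%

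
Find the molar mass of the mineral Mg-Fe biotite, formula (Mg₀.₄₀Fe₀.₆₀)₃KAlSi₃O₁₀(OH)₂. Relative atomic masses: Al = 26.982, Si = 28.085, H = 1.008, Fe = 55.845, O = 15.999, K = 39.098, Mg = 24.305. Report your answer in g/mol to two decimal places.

474.03 g/mol

The formula mass is the sum 1.20×24.305 + 1.80×55.845 + 1×39.098 + 1×26.982 + 3×28.085 + 12×15.999 + 2×1.008.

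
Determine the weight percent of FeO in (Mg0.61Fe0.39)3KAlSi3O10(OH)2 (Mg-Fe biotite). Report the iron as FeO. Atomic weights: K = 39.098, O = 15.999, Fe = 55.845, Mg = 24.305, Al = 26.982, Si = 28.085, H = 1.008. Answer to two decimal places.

18.51 wt%

Molar mass of (Mg0.61Fe0.39)3KAlSi3O10(OH)2 = 1.83·24.305 + 1.17·55.845 + 1·39.098 + 1·26.982 + 3·28.085 + 12·15.999 + 2·1.008 = 454.156 g/mol.
Each formula unit contains 1.17 Fe, equivalent to 1.17/1 = 1.1700 mol FeO.
M(FeO) = 1×55.845 + 1×15.999 = 71.844 g/mol.
Mass of FeO per formula unit = 1.1700 × 71.844 = 84.057 g.
FeO wt% = 84.057 / 454.156 × 100 = 18.51%.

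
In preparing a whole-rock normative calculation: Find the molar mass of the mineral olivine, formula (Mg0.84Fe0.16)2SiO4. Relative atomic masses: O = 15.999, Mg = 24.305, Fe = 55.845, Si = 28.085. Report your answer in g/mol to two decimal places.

M = 1.68(24.305) + 0.32(55.845) + 1(28.085) + 4(15.999)

150.78 g/mol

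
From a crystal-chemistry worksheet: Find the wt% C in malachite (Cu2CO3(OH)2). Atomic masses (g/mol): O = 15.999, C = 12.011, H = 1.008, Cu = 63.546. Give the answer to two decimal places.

Molar mass of Cu2CO3(OH)2: 2·63.546 + 1·12.011 + 5·15.999 + 2·1.008 = 221.114 g/mol.
Mass of C per formula unit: 1 × 12.011 = 12.011 g.
Weight fraction C = 12.011 / 221.114 = 0.0543.

5.43 mass %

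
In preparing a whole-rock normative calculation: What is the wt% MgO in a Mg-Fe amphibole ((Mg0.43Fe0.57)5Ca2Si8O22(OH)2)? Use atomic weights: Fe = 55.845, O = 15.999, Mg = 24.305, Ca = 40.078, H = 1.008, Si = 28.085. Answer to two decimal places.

9.60 wt%

Molar mass of (Mg0.43Fe0.57)5Ca2Si8O22(OH)2 = 2.15*24.305 + 2.85*55.845 + 2*40.078 + 8*28.085 + 24*15.999 + 2*1.008 = 902.242 g/mol.
Each formula unit contains 2.15 Mg, equivalent to 2.15/1 = 2.1500 mol MgO.
M(MgO) = 1×24.305 + 1×15.999 = 40.304 g/mol.
Mass of MgO per formula unit = 2.1500 × 40.304 = 86.654 g.
MgO wt% = 86.654 / 902.242 × 100 = 9.60%.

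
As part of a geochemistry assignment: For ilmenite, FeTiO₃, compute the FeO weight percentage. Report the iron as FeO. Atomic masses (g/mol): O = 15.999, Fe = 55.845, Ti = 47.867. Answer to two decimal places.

M(FeTiO₃) = 151.709 g/mol; M(FeO) = 71.844 g/mol.
Moles FeO per formula unit = 1 Fe ÷ 1 = 1.0000.
FeO fraction = (1.0000 × 71.844) / 151.709 = 71.844/151.709 = 0.4736.

47.36 wt%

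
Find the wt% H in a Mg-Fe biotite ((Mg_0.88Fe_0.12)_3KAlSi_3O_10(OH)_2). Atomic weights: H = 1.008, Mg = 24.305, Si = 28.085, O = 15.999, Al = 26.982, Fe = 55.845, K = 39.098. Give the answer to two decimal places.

Formula mass = 2.64·24.305 + 0.36·55.845 + 1·39.098 + 1·26.982 + 3·28.085 + 12·15.999 + 2·1.008 = 428.608 g/mol, of which 2.016 g is H.
So H makes up 2.016/428.608 = 0.0047 of the mass, i.e. 0.47%.

0.47 mass %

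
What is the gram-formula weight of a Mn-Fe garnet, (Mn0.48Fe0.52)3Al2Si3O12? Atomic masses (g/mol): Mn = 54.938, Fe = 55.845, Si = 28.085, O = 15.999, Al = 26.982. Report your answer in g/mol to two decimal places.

496.44 g/mol

M = 1.44×54.938 + 1.56×55.845 + 2×26.982 + 3×28.085 + 12×15.999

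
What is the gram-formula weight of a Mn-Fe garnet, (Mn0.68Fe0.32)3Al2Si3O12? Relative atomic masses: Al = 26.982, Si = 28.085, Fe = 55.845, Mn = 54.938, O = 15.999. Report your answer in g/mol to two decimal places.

The formula mass is the sum 2.04×54.938 + 0.96×55.845 + 2×26.982 + 3×28.085 + 12×15.999.

495.89 g/mol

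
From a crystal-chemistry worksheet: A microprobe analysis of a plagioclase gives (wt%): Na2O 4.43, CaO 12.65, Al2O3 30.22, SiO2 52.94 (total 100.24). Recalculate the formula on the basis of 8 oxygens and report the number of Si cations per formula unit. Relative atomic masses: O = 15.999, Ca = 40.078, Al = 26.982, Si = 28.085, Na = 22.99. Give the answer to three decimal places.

2.391 Si apfu

Na2O (M=61.979): mol = 0.07148; Na = 0.14296, O = 0.07148.
CaO (M=56.077): mol = 0.22558; Ca = 0.22558, O = 0.22558.
Al2O3 (M=101.961): mol = 0.29639; Al = 0.59278, O = 0.88917.
SiO2 (M=60.083): mol = 0.88111; Si = 0.88111, O = 1.76222.
ΣO = 2.94845; factor = 8/ΣO = 2.71329.
Si apfu = 0.88111 × 2.71329 = 2.391.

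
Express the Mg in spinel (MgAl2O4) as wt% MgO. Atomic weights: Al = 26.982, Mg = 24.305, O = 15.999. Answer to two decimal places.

28.33 wt%

Formula mass = 142.265 g/mol.
1 Mg → 1.0000 mol MgO per formula unit; M(MgO) = 40.304, so MgO mass = 40.304 g.
40.304/142.265 × 100 = 28.33 wt%.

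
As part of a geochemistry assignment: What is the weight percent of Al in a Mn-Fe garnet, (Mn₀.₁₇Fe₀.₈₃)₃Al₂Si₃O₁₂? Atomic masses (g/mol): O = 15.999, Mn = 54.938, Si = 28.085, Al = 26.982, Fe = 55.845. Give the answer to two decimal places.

M((Mn₀.₁₇Fe₀.₈₃)₃Al₂Si₃O₁₂) = 497.279 g/mol.
Al contributes 2 × 26.982 = 53.964 g per mole.
53.964/497.279 = 0.1085 → 10.85%.

10.85 wt%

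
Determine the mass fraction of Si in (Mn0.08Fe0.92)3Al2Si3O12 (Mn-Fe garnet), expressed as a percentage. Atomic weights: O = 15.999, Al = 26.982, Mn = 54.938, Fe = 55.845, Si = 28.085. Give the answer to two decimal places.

16.93 wt%

Formula mass = 0.24·54.938 + 2.76·55.845 + 2·26.982 + 3·28.085 + 12·15.999 = 497.524 g/mol, of which 84.255 g is Si.
So Si makes up 84.255/497.524 = 0.1693 of the mass, i.e. 16.93%.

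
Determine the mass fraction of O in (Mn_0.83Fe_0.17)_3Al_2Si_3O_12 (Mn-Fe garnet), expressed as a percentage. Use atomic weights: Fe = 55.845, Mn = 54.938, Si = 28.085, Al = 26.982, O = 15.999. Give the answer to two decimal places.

38.75 weight percent

Molar mass of (Mn_0.83Fe_0.17)_3Al_2Si_3O_12: 2.49*54.938 + 0.51*55.845 + 2*26.982 + 3*28.085 + 12*15.999 = 495.484 g/mol.
Mass of O per formula unit: 12 × 15.999 = 191.988 g.
Weight fraction O = 191.988 / 495.484 = 0.3875.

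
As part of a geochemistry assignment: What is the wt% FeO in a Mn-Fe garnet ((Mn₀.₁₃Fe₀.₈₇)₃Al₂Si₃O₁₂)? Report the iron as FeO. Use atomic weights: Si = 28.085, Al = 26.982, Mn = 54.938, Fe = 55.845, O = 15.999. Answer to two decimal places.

M((Mn₀.₁₃Fe₀.₈₇)₃Al₂Si₃O₁₂) = 497.388 g/mol; M(FeO) = 71.844 g/mol.
Moles FeO per formula unit = 2.61 Fe ÷ 1 = 2.6100.
FeO fraction = (2.6100 × 71.844) / 497.388 = 187.513/497.388 = 0.3770.

37.70 wt%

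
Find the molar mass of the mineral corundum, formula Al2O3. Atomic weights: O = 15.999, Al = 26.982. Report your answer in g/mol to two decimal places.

M = 2·26.982 + 3·15.999

101.96 g/mol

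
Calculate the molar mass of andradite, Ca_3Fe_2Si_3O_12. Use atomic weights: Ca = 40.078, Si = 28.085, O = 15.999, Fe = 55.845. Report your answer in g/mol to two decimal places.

The formula mass is the sum 3*40.078 + 2*55.845 + 3*28.085 + 12*15.999.

508.17 g/mol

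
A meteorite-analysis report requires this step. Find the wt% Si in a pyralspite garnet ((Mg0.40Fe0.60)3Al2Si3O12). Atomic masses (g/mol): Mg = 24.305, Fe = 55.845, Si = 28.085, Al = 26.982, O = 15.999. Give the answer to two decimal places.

18.32 mass %

Molar mass of (Mg0.40Fe0.60)3Al2Si3O12: 1.20×24.305 + 1.80×55.845 + 2×26.982 + 3×28.085 + 12×15.999 = 459.894 g/mol.
Mass of Si per formula unit: 3 × 28.085 = 84.255 g.
Weight fraction Si = 84.255 / 459.894 = 0.1832.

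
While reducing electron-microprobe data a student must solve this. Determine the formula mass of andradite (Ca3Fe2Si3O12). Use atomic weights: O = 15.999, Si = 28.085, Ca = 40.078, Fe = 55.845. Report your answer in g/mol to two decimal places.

508.17 g/mol

M = 3·40.078 + 2·55.845 + 3·28.085 + 12·15.999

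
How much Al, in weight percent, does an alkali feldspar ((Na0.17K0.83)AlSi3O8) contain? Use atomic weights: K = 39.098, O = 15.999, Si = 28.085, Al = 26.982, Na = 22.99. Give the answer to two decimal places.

9.79 weight percent

Formula mass = 0.17×22.99 + 0.83×39.098 + 1×26.982 + 3×28.085 + 8×15.999 = 275.589 g/mol, of which 26.982 g is Al.
So Al makes up 26.982/275.589 = 0.0979 of the mass, i.e. 9.79%.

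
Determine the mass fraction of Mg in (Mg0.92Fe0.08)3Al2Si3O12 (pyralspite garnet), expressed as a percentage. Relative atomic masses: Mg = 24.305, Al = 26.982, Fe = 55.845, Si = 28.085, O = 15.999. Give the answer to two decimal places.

16.33 mass %

Formula mass = 2.76·24.305 + 0.24·55.845 + 2·26.982 + 3·28.085 + 12·15.999 = 410.692 g/mol, of which 67.082 g is Mg.
So Mg makes up 67.082/410.692 = 0.1633 of the mass, i.e. 16.33%.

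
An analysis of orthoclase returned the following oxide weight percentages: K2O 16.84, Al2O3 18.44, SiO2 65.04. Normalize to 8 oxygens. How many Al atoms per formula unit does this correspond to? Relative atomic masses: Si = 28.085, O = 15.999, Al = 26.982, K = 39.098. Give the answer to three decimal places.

K2O: 16.84/94.195 = 0.17878 mol → 0.35756 mol K, 0.17878 mol O.
Al2O3: 18.44/101.961 = 0.18085 mol → 0.36170 mol Al, 0.54255 mol O.
SiO2: 65.04/60.083 = 1.08250 mol → 1.08250 mol Si, 2.16500 mol O.
Total oxygen = 2.88633 mol. Normalization factor = 8/2.88633 = 2.77169.
Al per 8 O = 0.36170 × 2.77169 = 1.003.

1.003 Al apfu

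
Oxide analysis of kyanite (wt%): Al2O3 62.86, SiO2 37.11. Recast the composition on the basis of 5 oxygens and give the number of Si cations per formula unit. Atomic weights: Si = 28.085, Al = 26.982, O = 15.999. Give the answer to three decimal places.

Al2O3 (M=101.961): mol = 0.61651; Al = 1.23302, O = 1.84953.
SiO2 (M=60.083): mol = 0.61765; Si = 0.61765, O = 1.23530.
ΣO = 3.08483; factor = 5/ΣO = 1.62083.
Si apfu = 0.61765 × 1.62083 = 1.001.

1.001 Si apfu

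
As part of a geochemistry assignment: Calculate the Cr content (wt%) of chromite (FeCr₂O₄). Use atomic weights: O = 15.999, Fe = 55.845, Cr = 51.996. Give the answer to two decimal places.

46.46 wt%

Formula mass = 1*55.845 + 2*51.996 + 4*15.999 = 223.833 g/mol, of which 103.992 g is Cr.
So Cr makes up 103.992/223.833 = 0.4646 of the mass, i.e. 46.46%.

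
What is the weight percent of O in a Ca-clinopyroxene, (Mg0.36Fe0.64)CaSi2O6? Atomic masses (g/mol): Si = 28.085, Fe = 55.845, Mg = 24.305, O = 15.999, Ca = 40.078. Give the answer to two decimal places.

40.55 wt%

M((Mg0.36Fe0.64)CaSi2O6) = 236.733 g/mol.
O contributes 6 × 15.999 = 95.994 g per mole.
95.994/236.733 = 0.4055 → 40.55%.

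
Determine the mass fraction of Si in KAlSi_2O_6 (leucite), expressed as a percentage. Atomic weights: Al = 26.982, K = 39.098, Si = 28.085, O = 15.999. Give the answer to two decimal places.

Molar mass of KAlSi_2O_6: 1*39.098 + 1*26.982 + 2*28.085 + 6*15.999 = 218.244 g/mol.
Mass of Si per formula unit: 2 × 28.085 = 56.170 g.
Weight fraction Si = 56.170 / 218.244 = 0.2574.

25.74 mass %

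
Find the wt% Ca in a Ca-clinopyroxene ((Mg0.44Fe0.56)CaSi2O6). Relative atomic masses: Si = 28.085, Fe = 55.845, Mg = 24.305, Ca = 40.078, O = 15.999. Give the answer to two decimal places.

Formula mass = 0.44×24.305 + 0.56×55.845 + 1×40.078 + 2×28.085 + 6×15.999 = 234.209 g/mol, of which 40.078 g is Ca.
So Ca makes up 40.078/234.209 = 0.1711 of the mass, i.e. 17.11%.

17.11 wt%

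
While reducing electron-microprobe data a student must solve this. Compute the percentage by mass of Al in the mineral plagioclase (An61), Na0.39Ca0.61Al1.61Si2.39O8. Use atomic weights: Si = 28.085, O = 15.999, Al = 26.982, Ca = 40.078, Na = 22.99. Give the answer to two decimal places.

15.97 mass %

M(Na0.39Ca0.61Al1.61Si2.39O8) = 271.970 g/mol.
Al contributes 1.61 × 26.982 = 43.441 g per mole.
43.441/271.970 = 0.1597 → 15.97%.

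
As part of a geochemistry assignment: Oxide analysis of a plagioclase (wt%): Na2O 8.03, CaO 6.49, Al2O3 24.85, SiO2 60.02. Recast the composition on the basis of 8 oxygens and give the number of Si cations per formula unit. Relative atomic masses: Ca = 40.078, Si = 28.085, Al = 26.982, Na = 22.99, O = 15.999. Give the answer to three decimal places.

Na2O: 8.03/61.979 = 0.12956 mol → 0.25912 mol Na, 0.12956 mol O.
CaO: 6.49/56.077 = 0.11573 mol → 0.11573 mol Ca, 0.11573 mol O.
Al2O3: 24.85/101.961 = 0.24372 mol → 0.48744 mol Al, 0.73116 mol O.
SiO2: 60.02/60.083 = 0.99895 mol → 0.99895 mol Si, 1.99790 mol O.
Total oxygen = 2.97435 mol. Normalization factor = 8/2.97435 = 2.68966.
Si per 8 O = 0.99895 × 2.68966 = 2.687.

2.687 Si apfu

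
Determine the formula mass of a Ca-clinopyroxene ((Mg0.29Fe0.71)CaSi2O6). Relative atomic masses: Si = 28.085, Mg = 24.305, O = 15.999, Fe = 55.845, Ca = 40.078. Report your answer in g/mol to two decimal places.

238.94 g/mol

M = 0.29*24.305 + 0.71*55.845 + 1*40.078 + 2*28.085 + 6*15.999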